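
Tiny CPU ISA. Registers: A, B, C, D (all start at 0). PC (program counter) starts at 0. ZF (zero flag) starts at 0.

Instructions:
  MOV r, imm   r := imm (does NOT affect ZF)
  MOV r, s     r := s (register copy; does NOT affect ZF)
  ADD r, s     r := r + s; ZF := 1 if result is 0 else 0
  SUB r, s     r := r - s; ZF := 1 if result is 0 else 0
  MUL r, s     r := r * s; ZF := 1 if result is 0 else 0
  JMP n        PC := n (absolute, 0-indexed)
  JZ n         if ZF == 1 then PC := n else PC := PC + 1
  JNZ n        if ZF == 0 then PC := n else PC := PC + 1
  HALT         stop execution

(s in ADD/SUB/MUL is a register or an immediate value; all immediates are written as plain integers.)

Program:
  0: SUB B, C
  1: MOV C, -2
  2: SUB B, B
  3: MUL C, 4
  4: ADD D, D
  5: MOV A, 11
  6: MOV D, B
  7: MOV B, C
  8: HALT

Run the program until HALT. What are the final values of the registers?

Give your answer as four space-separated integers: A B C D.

Answer: 11 -8 -8 0

Derivation:
Step 1: PC=0 exec 'SUB B, C'. After: A=0 B=0 C=0 D=0 ZF=1 PC=1
Step 2: PC=1 exec 'MOV C, -2'. After: A=0 B=0 C=-2 D=0 ZF=1 PC=2
Step 3: PC=2 exec 'SUB B, B'. After: A=0 B=0 C=-2 D=0 ZF=1 PC=3
Step 4: PC=3 exec 'MUL C, 4'. After: A=0 B=0 C=-8 D=0 ZF=0 PC=4
Step 5: PC=4 exec 'ADD D, D'. After: A=0 B=0 C=-8 D=0 ZF=1 PC=5
Step 6: PC=5 exec 'MOV A, 11'. After: A=11 B=0 C=-8 D=0 ZF=1 PC=6
Step 7: PC=6 exec 'MOV D, B'. After: A=11 B=0 C=-8 D=0 ZF=1 PC=7
Step 8: PC=7 exec 'MOV B, C'. After: A=11 B=-8 C=-8 D=0 ZF=1 PC=8
Step 9: PC=8 exec 'HALT'. After: A=11 B=-8 C=-8 D=0 ZF=1 PC=8 HALTED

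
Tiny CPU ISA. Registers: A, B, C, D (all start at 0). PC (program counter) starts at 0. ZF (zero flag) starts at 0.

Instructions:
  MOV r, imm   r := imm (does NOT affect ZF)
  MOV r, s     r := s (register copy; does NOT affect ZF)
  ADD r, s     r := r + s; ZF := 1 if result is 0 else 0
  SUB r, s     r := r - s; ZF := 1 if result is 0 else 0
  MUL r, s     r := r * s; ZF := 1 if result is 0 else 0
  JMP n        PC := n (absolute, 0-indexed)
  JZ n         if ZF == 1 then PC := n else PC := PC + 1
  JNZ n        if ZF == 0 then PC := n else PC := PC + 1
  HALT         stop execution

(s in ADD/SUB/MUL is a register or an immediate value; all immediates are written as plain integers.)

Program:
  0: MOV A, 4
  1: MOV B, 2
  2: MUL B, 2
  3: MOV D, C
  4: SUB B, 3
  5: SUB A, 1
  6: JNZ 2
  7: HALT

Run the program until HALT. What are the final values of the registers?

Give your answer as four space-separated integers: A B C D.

Step 1: PC=0 exec 'MOV A, 4'. After: A=4 B=0 C=0 D=0 ZF=0 PC=1
Step 2: PC=1 exec 'MOV B, 2'. After: A=4 B=2 C=0 D=0 ZF=0 PC=2
Step 3: PC=2 exec 'MUL B, 2'. After: A=4 B=4 C=0 D=0 ZF=0 PC=3
Step 4: PC=3 exec 'MOV D, C'. After: A=4 B=4 C=0 D=0 ZF=0 PC=4
Step 5: PC=4 exec 'SUB B, 3'. After: A=4 B=1 C=0 D=0 ZF=0 PC=5
Step 6: PC=5 exec 'SUB A, 1'. After: A=3 B=1 C=0 D=0 ZF=0 PC=6
Step 7: PC=6 exec 'JNZ 2'. After: A=3 B=1 C=0 D=0 ZF=0 PC=2
Step 8: PC=2 exec 'MUL B, 2'. After: A=3 B=2 C=0 D=0 ZF=0 PC=3
Step 9: PC=3 exec 'MOV D, C'. After: A=3 B=2 C=0 D=0 ZF=0 PC=4
Step 10: PC=4 exec 'SUB B, 3'. After: A=3 B=-1 C=0 D=0 ZF=0 PC=5
Step 11: PC=5 exec 'SUB A, 1'. After: A=2 B=-1 C=0 D=0 ZF=0 PC=6
Step 12: PC=6 exec 'JNZ 2'. After: A=2 B=-1 C=0 D=0 ZF=0 PC=2
Step 13: PC=2 exec 'MUL B, 2'. After: A=2 B=-2 C=0 D=0 ZF=0 PC=3
Step 14: PC=3 exec 'MOV D, C'. After: A=2 B=-2 C=0 D=0 ZF=0 PC=4
Step 15: PC=4 exec 'SUB B, 3'. After: A=2 B=-5 C=0 D=0 ZF=0 PC=5
Step 16: PC=5 exec 'SUB A, 1'. After: A=1 B=-5 C=0 D=0 ZF=0 PC=6
Step 17: PC=6 exec 'JNZ 2'. After: A=1 B=-5 C=0 D=0 ZF=0 PC=2
Step 18: PC=2 exec 'MUL B, 2'. After: A=1 B=-10 C=0 D=0 ZF=0 PC=3
Step 19: PC=3 exec 'MOV D, C'. After: A=1 B=-10 C=0 D=0 ZF=0 PC=4
Step 20: PC=4 exec 'SUB B, 3'. After: A=1 B=-13 C=0 D=0 ZF=0 PC=5
Step 21: PC=5 exec 'SUB A, 1'. After: A=0 B=-13 C=0 D=0 ZF=1 PC=6
Step 22: PC=6 exec 'JNZ 2'. After: A=0 B=-13 C=0 D=0 ZF=1 PC=7
Step 23: PC=7 exec 'HALT'. After: A=0 B=-13 C=0 D=0 ZF=1 PC=7 HALTED

Answer: 0 -13 0 0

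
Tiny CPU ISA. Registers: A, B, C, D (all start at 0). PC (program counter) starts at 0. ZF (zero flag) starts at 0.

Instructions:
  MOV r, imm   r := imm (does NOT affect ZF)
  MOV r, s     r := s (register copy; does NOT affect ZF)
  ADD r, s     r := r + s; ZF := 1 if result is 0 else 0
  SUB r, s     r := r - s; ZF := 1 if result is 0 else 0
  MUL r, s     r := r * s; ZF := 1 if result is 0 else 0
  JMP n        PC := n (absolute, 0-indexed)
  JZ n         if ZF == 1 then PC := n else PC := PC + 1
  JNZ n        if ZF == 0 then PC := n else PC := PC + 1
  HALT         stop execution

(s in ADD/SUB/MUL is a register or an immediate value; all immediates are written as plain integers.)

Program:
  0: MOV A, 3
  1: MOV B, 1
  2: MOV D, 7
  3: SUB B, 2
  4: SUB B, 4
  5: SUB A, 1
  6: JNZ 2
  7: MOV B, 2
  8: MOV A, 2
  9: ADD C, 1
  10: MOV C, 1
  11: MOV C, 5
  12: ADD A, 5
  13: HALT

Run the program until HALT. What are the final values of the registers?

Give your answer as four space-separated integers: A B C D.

Step 1: PC=0 exec 'MOV A, 3'. After: A=3 B=0 C=0 D=0 ZF=0 PC=1
Step 2: PC=1 exec 'MOV B, 1'. After: A=3 B=1 C=0 D=0 ZF=0 PC=2
Step 3: PC=2 exec 'MOV D, 7'. After: A=3 B=1 C=0 D=7 ZF=0 PC=3
Step 4: PC=3 exec 'SUB B, 2'. After: A=3 B=-1 C=0 D=7 ZF=0 PC=4
Step 5: PC=4 exec 'SUB B, 4'. After: A=3 B=-5 C=0 D=7 ZF=0 PC=5
Step 6: PC=5 exec 'SUB A, 1'. After: A=2 B=-5 C=0 D=7 ZF=0 PC=6
Step 7: PC=6 exec 'JNZ 2'. After: A=2 B=-5 C=0 D=7 ZF=0 PC=2
Step 8: PC=2 exec 'MOV D, 7'. After: A=2 B=-5 C=0 D=7 ZF=0 PC=3
Step 9: PC=3 exec 'SUB B, 2'. After: A=2 B=-7 C=0 D=7 ZF=0 PC=4
Step 10: PC=4 exec 'SUB B, 4'. After: A=2 B=-11 C=0 D=7 ZF=0 PC=5
Step 11: PC=5 exec 'SUB A, 1'. After: A=1 B=-11 C=0 D=7 ZF=0 PC=6
Step 12: PC=6 exec 'JNZ 2'. After: A=1 B=-11 C=0 D=7 ZF=0 PC=2
Step 13: PC=2 exec 'MOV D, 7'. After: A=1 B=-11 C=0 D=7 ZF=0 PC=3
Step 14: PC=3 exec 'SUB B, 2'. After: A=1 B=-13 C=0 D=7 ZF=0 PC=4
Step 15: PC=4 exec 'SUB B, 4'. After: A=1 B=-17 C=0 D=7 ZF=0 PC=5
Step 16: PC=5 exec 'SUB A, 1'. After: A=0 B=-17 C=0 D=7 ZF=1 PC=6
Step 17: PC=6 exec 'JNZ 2'. After: A=0 B=-17 C=0 D=7 ZF=1 PC=7
Step 18: PC=7 exec 'MOV B, 2'. After: A=0 B=2 C=0 D=7 ZF=1 PC=8
Step 19: PC=8 exec 'MOV A, 2'. After: A=2 B=2 C=0 D=7 ZF=1 PC=9
Step 20: PC=9 exec 'ADD C, 1'. After: A=2 B=2 C=1 D=7 ZF=0 PC=10
Step 21: PC=10 exec 'MOV C, 1'. After: A=2 B=2 C=1 D=7 ZF=0 PC=11
Step 22: PC=11 exec 'MOV C, 5'. After: A=2 B=2 C=5 D=7 ZF=0 PC=12
Step 23: PC=12 exec 'ADD A, 5'. After: A=7 B=2 C=5 D=7 ZF=0 PC=13
Step 24: PC=13 exec 'HALT'. After: A=7 B=2 C=5 D=7 ZF=0 PC=13 HALTED

Answer: 7 2 5 7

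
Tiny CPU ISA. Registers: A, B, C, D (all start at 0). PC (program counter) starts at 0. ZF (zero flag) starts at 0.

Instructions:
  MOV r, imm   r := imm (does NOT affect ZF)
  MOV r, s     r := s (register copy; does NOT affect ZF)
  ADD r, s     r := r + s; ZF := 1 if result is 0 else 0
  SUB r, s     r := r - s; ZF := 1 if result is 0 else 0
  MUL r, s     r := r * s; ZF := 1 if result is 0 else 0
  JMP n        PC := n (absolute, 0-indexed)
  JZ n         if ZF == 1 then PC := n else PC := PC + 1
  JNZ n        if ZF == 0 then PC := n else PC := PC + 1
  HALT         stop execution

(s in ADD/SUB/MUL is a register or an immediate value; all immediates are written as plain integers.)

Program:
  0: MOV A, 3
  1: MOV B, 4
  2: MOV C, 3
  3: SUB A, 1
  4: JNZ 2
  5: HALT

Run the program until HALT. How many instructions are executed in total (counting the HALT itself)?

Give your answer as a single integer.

Answer: 12

Derivation:
Step 1: PC=0 exec 'MOV A, 3'. After: A=3 B=0 C=0 D=0 ZF=0 PC=1
Step 2: PC=1 exec 'MOV B, 4'. After: A=3 B=4 C=0 D=0 ZF=0 PC=2
Step 3: PC=2 exec 'MOV C, 3'. After: A=3 B=4 C=3 D=0 ZF=0 PC=3
Step 4: PC=3 exec 'SUB A, 1'. After: A=2 B=4 C=3 D=0 ZF=0 PC=4
Step 5: PC=4 exec 'JNZ 2'. After: A=2 B=4 C=3 D=0 ZF=0 PC=2
Step 6: PC=2 exec 'MOV C, 3'. After: A=2 B=4 C=3 D=0 ZF=0 PC=3
Step 7: PC=3 exec 'SUB A, 1'. After: A=1 B=4 C=3 D=0 ZF=0 PC=4
Step 8: PC=4 exec 'JNZ 2'. After: A=1 B=4 C=3 D=0 ZF=0 PC=2
Step 9: PC=2 exec 'MOV C, 3'. After: A=1 B=4 C=3 D=0 ZF=0 PC=3
Step 10: PC=3 exec 'SUB A, 1'. After: A=0 B=4 C=3 D=0 ZF=1 PC=4
Step 11: PC=4 exec 'JNZ 2'. After: A=0 B=4 C=3 D=0 ZF=1 PC=5
Step 12: PC=5 exec 'HALT'. After: A=0 B=4 C=3 D=0 ZF=1 PC=5 HALTED
Total instructions executed: 12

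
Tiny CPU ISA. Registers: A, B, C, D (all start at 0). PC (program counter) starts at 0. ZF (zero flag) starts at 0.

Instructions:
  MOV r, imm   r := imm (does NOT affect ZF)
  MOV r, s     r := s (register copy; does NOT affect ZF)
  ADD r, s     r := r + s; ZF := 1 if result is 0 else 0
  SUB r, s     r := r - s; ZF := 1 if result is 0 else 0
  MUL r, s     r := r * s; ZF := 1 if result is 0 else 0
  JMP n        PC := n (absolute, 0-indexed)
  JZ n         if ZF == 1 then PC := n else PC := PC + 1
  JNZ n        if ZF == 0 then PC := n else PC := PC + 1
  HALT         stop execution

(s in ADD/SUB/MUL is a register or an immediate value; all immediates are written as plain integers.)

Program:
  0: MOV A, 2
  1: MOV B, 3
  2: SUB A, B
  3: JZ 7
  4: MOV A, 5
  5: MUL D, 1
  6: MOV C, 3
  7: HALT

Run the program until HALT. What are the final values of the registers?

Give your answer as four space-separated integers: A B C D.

Step 1: PC=0 exec 'MOV A, 2'. After: A=2 B=0 C=0 D=0 ZF=0 PC=1
Step 2: PC=1 exec 'MOV B, 3'. After: A=2 B=3 C=0 D=0 ZF=0 PC=2
Step 3: PC=2 exec 'SUB A, B'. After: A=-1 B=3 C=0 D=0 ZF=0 PC=3
Step 4: PC=3 exec 'JZ 7'. After: A=-1 B=3 C=0 D=0 ZF=0 PC=4
Step 5: PC=4 exec 'MOV A, 5'. After: A=5 B=3 C=0 D=0 ZF=0 PC=5
Step 6: PC=5 exec 'MUL D, 1'. After: A=5 B=3 C=0 D=0 ZF=1 PC=6
Step 7: PC=6 exec 'MOV C, 3'. After: A=5 B=3 C=3 D=0 ZF=1 PC=7
Step 8: PC=7 exec 'HALT'. After: A=5 B=3 C=3 D=0 ZF=1 PC=7 HALTED

Answer: 5 3 3 0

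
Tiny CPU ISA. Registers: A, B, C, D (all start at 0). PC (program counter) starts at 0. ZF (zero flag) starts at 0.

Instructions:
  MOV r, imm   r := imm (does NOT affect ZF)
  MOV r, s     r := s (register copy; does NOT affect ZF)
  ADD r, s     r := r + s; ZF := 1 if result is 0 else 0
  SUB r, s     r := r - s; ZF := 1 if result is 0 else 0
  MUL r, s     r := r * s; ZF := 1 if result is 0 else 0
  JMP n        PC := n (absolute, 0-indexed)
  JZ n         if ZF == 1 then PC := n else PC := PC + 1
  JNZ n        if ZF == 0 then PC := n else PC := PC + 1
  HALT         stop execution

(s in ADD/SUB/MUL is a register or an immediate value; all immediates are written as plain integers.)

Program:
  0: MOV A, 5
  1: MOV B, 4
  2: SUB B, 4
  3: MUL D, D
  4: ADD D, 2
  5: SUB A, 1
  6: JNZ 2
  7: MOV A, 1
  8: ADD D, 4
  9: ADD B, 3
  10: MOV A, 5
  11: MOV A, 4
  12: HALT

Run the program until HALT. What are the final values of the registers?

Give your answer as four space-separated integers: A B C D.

Answer: 4 -13 0 2090922

Derivation:
Step 1: PC=0 exec 'MOV A, 5'. After: A=5 B=0 C=0 D=0 ZF=0 PC=1
Step 2: PC=1 exec 'MOV B, 4'. After: A=5 B=4 C=0 D=0 ZF=0 PC=2
Step 3: PC=2 exec 'SUB B, 4'. After: A=5 B=0 C=0 D=0 ZF=1 PC=3
Step 4: PC=3 exec 'MUL D, D'. After: A=5 B=0 C=0 D=0 ZF=1 PC=4
Step 5: PC=4 exec 'ADD D, 2'. After: A=5 B=0 C=0 D=2 ZF=0 PC=5
Step 6: PC=5 exec 'SUB A, 1'. After: A=4 B=0 C=0 D=2 ZF=0 PC=6
Step 7: PC=6 exec 'JNZ 2'. After: A=4 B=0 C=0 D=2 ZF=0 PC=2
Step 8: PC=2 exec 'SUB B, 4'. After: A=4 B=-4 C=0 D=2 ZF=0 PC=3
Step 9: PC=3 exec 'MUL D, D'. After: A=4 B=-4 C=0 D=4 ZF=0 PC=4
Step 10: PC=4 exec 'ADD D, 2'. After: A=4 B=-4 C=0 D=6 ZF=0 PC=5
Step 11: PC=5 exec 'SUB A, 1'. After: A=3 B=-4 C=0 D=6 ZF=0 PC=6
Step 12: PC=6 exec 'JNZ 2'. After: A=3 B=-4 C=0 D=6 ZF=0 PC=2
Step 13: PC=2 exec 'SUB B, 4'. After: A=3 B=-8 C=0 D=6 ZF=0 PC=3
Step 14: PC=3 exec 'MUL D, D'. After: A=3 B=-8 C=0 D=36 ZF=0 PC=4
Step 15: PC=4 exec 'ADD D, 2'. After: A=3 B=-8 C=0 D=38 ZF=0 PC=5
Step 16: PC=5 exec 'SUB A, 1'. After: A=2 B=-8 C=0 D=38 ZF=0 PC=6
Step 17: PC=6 exec 'JNZ 2'. After: A=2 B=-8 C=0 D=38 ZF=0 PC=2
Step 18: PC=2 exec 'SUB B, 4'. After: A=2 B=-12 C=0 D=38 ZF=0 PC=3
Step 19: PC=3 exec 'MUL D, D'. After: A=2 B=-12 C=0 D=1444 ZF=0 PC=4
Step 20: PC=4 exec 'ADD D, 2'. After: A=2 B=-12 C=0 D=1446 ZF=0 PC=5
Step 21: PC=5 exec 'SUB A, 1'. After: A=1 B=-12 C=0 D=1446 ZF=0 PC=6
Step 22: PC=6 exec 'JNZ 2'. After: A=1 B=-12 C=0 D=1446 ZF=0 PC=2
Step 23: PC=2 exec 'SUB B, 4'. After: A=1 B=-16 C=0 D=1446 ZF=0 PC=3
Step 24: PC=3 exec 'MUL D, D'. After: A=1 B=-16 C=0 D=2090916 ZF=0 PC=4
Step 25: PC=4 exec 'ADD D, 2'. After: A=1 B=-16 C=0 D=2090918 ZF=0 PC=5
Step 26: PC=5 exec 'SUB A, 1'. After: A=0 B=-16 C=0 D=2090918 ZF=1 PC=6
Step 27: PC=6 exec 'JNZ 2'. After: A=0 B=-16 C=0 D=2090918 ZF=1 PC=7
Step 28: PC=7 exec 'MOV A, 1'. After: A=1 B=-16 C=0 D=2090918 ZF=1 PC=8
Step 29: PC=8 exec 'ADD D, 4'. After: A=1 B=-16 C=0 D=2090922 ZF=0 PC=9
Step 30: PC=9 exec 'ADD B, 3'. After: A=1 B=-13 C=0 D=2090922 ZF=0 PC=10
Step 31: PC=10 exec 'MOV A, 5'. After: A=5 B=-13 C=0 D=2090922 ZF=0 PC=11
Step 32: PC=11 exec 'MOV A, 4'. After: A=4 B=-13 C=0 D=2090922 ZF=0 PC=12
Step 33: PC=12 exec 'HALT'. After: A=4 B=-13 C=0 D=2090922 ZF=0 PC=12 HALTED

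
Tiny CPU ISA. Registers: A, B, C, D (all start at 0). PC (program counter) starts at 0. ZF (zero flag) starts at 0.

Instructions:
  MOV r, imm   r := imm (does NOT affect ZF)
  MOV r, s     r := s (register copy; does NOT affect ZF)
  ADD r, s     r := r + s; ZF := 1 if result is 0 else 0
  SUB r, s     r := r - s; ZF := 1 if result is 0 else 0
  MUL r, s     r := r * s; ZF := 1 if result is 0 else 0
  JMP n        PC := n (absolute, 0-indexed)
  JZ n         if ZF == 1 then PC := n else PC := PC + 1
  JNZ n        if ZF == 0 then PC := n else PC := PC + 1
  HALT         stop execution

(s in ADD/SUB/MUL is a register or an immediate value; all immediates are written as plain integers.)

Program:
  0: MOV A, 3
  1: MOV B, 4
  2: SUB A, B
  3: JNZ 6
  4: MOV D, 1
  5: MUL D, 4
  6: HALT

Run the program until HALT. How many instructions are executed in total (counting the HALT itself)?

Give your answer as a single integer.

Answer: 5

Derivation:
Step 1: PC=0 exec 'MOV A, 3'. After: A=3 B=0 C=0 D=0 ZF=0 PC=1
Step 2: PC=1 exec 'MOV B, 4'. After: A=3 B=4 C=0 D=0 ZF=0 PC=2
Step 3: PC=2 exec 'SUB A, B'. After: A=-1 B=4 C=0 D=0 ZF=0 PC=3
Step 4: PC=3 exec 'JNZ 6'. After: A=-1 B=4 C=0 D=0 ZF=0 PC=6
Step 5: PC=6 exec 'HALT'. After: A=-1 B=4 C=0 D=0 ZF=0 PC=6 HALTED
Total instructions executed: 5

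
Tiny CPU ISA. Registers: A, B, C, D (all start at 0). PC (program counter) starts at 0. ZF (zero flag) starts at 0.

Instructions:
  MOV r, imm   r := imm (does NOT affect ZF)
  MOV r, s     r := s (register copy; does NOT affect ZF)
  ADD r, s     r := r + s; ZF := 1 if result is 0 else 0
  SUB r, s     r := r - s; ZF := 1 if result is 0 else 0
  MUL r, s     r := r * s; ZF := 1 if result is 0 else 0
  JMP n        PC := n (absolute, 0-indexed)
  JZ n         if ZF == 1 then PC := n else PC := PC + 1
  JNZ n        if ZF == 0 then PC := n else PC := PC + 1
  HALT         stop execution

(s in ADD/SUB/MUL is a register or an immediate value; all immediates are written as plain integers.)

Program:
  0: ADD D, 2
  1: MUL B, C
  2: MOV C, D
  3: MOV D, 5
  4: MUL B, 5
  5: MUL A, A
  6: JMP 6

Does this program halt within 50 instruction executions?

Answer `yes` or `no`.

Step 1: PC=0 exec 'ADD D, 2'. After: A=0 B=0 C=0 D=2 ZF=0 PC=1
Step 2: PC=1 exec 'MUL B, C'. After: A=0 B=0 C=0 D=2 ZF=1 PC=2
Step 3: PC=2 exec 'MOV C, D'. After: A=0 B=0 C=2 D=2 ZF=1 PC=3
Step 4: PC=3 exec 'MOV D, 5'. After: A=0 B=0 C=2 D=5 ZF=1 PC=4
Step 5: PC=4 exec 'MUL B, 5'. After: A=0 B=0 C=2 D=5 ZF=1 PC=5
Step 6: PC=5 exec 'MUL A, A'. After: A=0 B=0 C=2 D=5 ZF=1 PC=6
Step 7: PC=6 exec 'JMP 6'. After: A=0 B=0 C=2 D=5 ZF=1 PC=6
State after step 7 equals state after step 6: the program is in a cycle of length 1 and will never halt.

Answer: no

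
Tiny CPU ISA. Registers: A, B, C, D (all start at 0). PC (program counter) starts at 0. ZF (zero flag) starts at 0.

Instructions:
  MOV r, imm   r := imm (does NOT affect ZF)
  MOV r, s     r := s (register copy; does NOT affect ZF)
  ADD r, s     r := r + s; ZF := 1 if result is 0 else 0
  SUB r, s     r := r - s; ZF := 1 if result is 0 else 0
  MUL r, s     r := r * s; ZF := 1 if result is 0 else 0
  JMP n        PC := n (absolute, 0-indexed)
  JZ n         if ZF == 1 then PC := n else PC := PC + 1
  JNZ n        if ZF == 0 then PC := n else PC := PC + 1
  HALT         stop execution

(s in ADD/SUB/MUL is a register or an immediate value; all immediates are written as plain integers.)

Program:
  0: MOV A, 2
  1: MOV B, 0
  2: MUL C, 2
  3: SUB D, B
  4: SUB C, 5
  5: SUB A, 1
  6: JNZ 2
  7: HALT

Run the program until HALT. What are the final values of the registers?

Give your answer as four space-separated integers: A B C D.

Answer: 0 0 -15 0

Derivation:
Step 1: PC=0 exec 'MOV A, 2'. After: A=2 B=0 C=0 D=0 ZF=0 PC=1
Step 2: PC=1 exec 'MOV B, 0'. After: A=2 B=0 C=0 D=0 ZF=0 PC=2
Step 3: PC=2 exec 'MUL C, 2'. After: A=2 B=0 C=0 D=0 ZF=1 PC=3
Step 4: PC=3 exec 'SUB D, B'. After: A=2 B=0 C=0 D=0 ZF=1 PC=4
Step 5: PC=4 exec 'SUB C, 5'. After: A=2 B=0 C=-5 D=0 ZF=0 PC=5
Step 6: PC=5 exec 'SUB A, 1'. After: A=1 B=0 C=-5 D=0 ZF=0 PC=6
Step 7: PC=6 exec 'JNZ 2'. After: A=1 B=0 C=-5 D=0 ZF=0 PC=2
Step 8: PC=2 exec 'MUL C, 2'. After: A=1 B=0 C=-10 D=0 ZF=0 PC=3
Step 9: PC=3 exec 'SUB D, B'. After: A=1 B=0 C=-10 D=0 ZF=1 PC=4
Step 10: PC=4 exec 'SUB C, 5'. After: A=1 B=0 C=-15 D=0 ZF=0 PC=5
Step 11: PC=5 exec 'SUB A, 1'. After: A=0 B=0 C=-15 D=0 ZF=1 PC=6
Step 12: PC=6 exec 'JNZ 2'. After: A=0 B=0 C=-15 D=0 ZF=1 PC=7
Step 13: PC=7 exec 'HALT'. After: A=0 B=0 C=-15 D=0 ZF=1 PC=7 HALTED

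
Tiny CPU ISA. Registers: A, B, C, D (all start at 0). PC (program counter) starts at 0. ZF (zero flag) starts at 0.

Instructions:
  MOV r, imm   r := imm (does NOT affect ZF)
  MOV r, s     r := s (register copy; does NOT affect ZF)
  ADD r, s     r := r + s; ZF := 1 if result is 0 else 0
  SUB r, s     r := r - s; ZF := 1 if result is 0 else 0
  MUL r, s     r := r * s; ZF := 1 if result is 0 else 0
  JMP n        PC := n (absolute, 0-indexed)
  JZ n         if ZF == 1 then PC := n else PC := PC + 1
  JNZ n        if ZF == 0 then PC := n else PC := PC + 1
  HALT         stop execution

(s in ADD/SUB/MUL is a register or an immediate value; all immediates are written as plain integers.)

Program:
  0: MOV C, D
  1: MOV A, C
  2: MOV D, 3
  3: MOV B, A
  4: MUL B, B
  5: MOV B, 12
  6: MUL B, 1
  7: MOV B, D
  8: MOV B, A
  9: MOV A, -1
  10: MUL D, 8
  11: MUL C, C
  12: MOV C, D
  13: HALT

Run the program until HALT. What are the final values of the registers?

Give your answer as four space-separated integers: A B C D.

Answer: -1 0 24 24

Derivation:
Step 1: PC=0 exec 'MOV C, D'. After: A=0 B=0 C=0 D=0 ZF=0 PC=1
Step 2: PC=1 exec 'MOV A, C'. After: A=0 B=0 C=0 D=0 ZF=0 PC=2
Step 3: PC=2 exec 'MOV D, 3'. After: A=0 B=0 C=0 D=3 ZF=0 PC=3
Step 4: PC=3 exec 'MOV B, A'. After: A=0 B=0 C=0 D=3 ZF=0 PC=4
Step 5: PC=4 exec 'MUL B, B'. After: A=0 B=0 C=0 D=3 ZF=1 PC=5
Step 6: PC=5 exec 'MOV B, 12'. After: A=0 B=12 C=0 D=3 ZF=1 PC=6
Step 7: PC=6 exec 'MUL B, 1'. After: A=0 B=12 C=0 D=3 ZF=0 PC=7
Step 8: PC=7 exec 'MOV B, D'. After: A=0 B=3 C=0 D=3 ZF=0 PC=8
Step 9: PC=8 exec 'MOV B, A'. After: A=0 B=0 C=0 D=3 ZF=0 PC=9
Step 10: PC=9 exec 'MOV A, -1'. After: A=-1 B=0 C=0 D=3 ZF=0 PC=10
Step 11: PC=10 exec 'MUL D, 8'. After: A=-1 B=0 C=0 D=24 ZF=0 PC=11
Step 12: PC=11 exec 'MUL C, C'. After: A=-1 B=0 C=0 D=24 ZF=1 PC=12
Step 13: PC=12 exec 'MOV C, D'. After: A=-1 B=0 C=24 D=24 ZF=1 PC=13
Step 14: PC=13 exec 'HALT'. After: A=-1 B=0 C=24 D=24 ZF=1 PC=13 HALTED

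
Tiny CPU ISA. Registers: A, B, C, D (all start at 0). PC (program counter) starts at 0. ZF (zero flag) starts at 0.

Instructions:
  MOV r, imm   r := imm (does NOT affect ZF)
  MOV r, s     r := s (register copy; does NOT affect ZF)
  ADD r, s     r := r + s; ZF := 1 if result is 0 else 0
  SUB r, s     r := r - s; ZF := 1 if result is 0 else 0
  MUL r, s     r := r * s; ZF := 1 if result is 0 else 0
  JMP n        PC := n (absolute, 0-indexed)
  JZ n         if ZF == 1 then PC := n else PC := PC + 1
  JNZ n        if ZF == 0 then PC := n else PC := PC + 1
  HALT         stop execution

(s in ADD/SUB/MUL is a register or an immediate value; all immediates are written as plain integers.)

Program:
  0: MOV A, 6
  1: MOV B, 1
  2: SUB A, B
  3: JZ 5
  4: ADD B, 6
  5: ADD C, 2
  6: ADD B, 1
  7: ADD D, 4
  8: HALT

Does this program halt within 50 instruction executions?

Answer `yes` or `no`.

Step 1: PC=0 exec 'MOV A, 6'. After: A=6 B=0 C=0 D=0 ZF=0 PC=1
Step 2: PC=1 exec 'MOV B, 1'. After: A=6 B=1 C=0 D=0 ZF=0 PC=2
Step 3: PC=2 exec 'SUB A, B'. After: A=5 B=1 C=0 D=0 ZF=0 PC=3
Step 4: PC=3 exec 'JZ 5'. After: A=5 B=1 C=0 D=0 ZF=0 PC=4
Step 5: PC=4 exec 'ADD B, 6'. After: A=5 B=7 C=0 D=0 ZF=0 PC=5
Step 6: PC=5 exec 'ADD C, 2'. After: A=5 B=7 C=2 D=0 ZF=0 PC=6
Step 7: PC=6 exec 'ADD B, 1'. After: A=5 B=8 C=2 D=0 ZF=0 PC=7
Step 8: PC=7 exec 'ADD D, 4'. After: A=5 B=8 C=2 D=4 ZF=0 PC=8
Step 9: PC=8 exec 'HALT'. After: A=5 B=8 C=2 D=4 ZF=0 PC=8 HALTED

Answer: yes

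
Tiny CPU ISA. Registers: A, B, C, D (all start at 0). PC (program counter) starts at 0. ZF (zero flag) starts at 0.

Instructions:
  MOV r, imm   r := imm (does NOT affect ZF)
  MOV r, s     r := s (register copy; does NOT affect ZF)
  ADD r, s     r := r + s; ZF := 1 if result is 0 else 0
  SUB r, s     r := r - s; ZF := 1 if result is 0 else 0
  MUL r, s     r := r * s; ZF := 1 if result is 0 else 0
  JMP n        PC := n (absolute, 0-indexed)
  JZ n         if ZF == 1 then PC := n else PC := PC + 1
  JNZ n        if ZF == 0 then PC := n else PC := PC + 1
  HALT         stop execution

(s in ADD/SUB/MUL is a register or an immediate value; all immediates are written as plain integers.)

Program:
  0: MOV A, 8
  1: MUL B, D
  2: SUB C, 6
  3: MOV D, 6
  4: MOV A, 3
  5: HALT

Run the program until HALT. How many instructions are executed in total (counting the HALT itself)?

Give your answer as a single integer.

Answer: 6

Derivation:
Step 1: PC=0 exec 'MOV A, 8'. After: A=8 B=0 C=0 D=0 ZF=0 PC=1
Step 2: PC=1 exec 'MUL B, D'. After: A=8 B=0 C=0 D=0 ZF=1 PC=2
Step 3: PC=2 exec 'SUB C, 6'. After: A=8 B=0 C=-6 D=0 ZF=0 PC=3
Step 4: PC=3 exec 'MOV D, 6'. After: A=8 B=0 C=-6 D=6 ZF=0 PC=4
Step 5: PC=4 exec 'MOV A, 3'. After: A=3 B=0 C=-6 D=6 ZF=0 PC=5
Step 6: PC=5 exec 'HALT'. After: A=3 B=0 C=-6 D=6 ZF=0 PC=5 HALTED
Total instructions executed: 6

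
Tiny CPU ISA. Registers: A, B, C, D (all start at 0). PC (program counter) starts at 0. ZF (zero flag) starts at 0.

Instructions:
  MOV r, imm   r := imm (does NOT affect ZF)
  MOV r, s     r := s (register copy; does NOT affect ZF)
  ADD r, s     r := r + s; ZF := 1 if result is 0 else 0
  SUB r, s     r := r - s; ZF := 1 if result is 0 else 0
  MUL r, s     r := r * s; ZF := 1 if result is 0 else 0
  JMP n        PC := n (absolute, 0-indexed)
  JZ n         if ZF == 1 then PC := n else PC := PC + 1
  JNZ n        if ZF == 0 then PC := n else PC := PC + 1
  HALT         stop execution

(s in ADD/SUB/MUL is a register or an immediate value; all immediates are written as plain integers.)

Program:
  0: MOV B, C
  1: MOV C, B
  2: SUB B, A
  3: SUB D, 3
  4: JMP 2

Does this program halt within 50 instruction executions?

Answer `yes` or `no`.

Answer: no

Derivation:
Step 1: PC=0 exec 'MOV B, C'. After: A=0 B=0 C=0 D=0 ZF=0 PC=1
Step 2: PC=1 exec 'MOV C, B'. After: A=0 B=0 C=0 D=0 ZF=0 PC=2
Step 3: PC=2 exec 'SUB B, A'. After: A=0 B=0 C=0 D=0 ZF=1 PC=3
Step 4: PC=3 exec 'SUB D, 3'. After: A=0 B=0 C=0 D=-3 ZF=0 PC=4
Step 5: PC=4 exec 'JMP 2'. After: A=0 B=0 C=0 D=-3 ZF=0 PC=2
Step 6: PC=2 exec 'SUB B, A'. After: A=0 B=0 C=0 D=-3 ZF=1 PC=3
Step 7: PC=3 exec 'SUB D, 3'. After: A=0 B=0 C=0 D=-6 ZF=0 PC=4
Step 8: PC=4 exec 'JMP 2'. After: A=0 B=0 C=0 D=-6 ZF=0 PC=2
Step 9: PC=2 exec 'SUB B, A'. After: A=0 B=0 C=0 D=-6 ZF=1 PC=3
Step 10: PC=3 exec 'SUB D, 3'. After: A=0 B=0 C=0 D=-9 ZF=0 PC=4
Step 11: PC=4 exec 'JMP 2'. After: A=0 B=0 C=0 D=-9 ZF=0 PC=2
Step 12: PC=2 exec 'SUB B, A'. After: A=0 B=0 C=0 D=-9 ZF=1 PC=3
Step 13: PC=3 exec 'SUB D, 3'. After: A=0 B=0 C=0 D=-12 ZF=0 PC=4
Step 14: PC=4 exec 'JMP 2'. After: A=0 B=0 C=0 D=-12 ZF=0 PC=2
Step 15: PC=2 exec 'SUB B, A'. After: A=0 B=0 C=0 D=-12 ZF=1 PC=3
After 50 steps: not halted. PC revisits the same instructions with no path to HALT; will never halt.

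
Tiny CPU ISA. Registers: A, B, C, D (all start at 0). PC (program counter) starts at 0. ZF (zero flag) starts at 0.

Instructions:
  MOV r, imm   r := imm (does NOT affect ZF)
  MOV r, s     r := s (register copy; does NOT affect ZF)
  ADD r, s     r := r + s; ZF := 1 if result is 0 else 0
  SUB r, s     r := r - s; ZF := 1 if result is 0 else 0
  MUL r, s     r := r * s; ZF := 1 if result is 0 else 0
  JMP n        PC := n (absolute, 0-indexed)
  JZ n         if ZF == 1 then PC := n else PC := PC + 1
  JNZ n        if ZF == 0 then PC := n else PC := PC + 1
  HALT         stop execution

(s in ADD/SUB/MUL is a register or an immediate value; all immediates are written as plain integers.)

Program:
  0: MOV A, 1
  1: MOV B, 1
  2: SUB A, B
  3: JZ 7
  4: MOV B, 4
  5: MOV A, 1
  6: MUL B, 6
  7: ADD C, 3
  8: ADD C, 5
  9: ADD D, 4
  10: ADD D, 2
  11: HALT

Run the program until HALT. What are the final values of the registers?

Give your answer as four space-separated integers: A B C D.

Step 1: PC=0 exec 'MOV A, 1'. After: A=1 B=0 C=0 D=0 ZF=0 PC=1
Step 2: PC=1 exec 'MOV B, 1'. After: A=1 B=1 C=0 D=0 ZF=0 PC=2
Step 3: PC=2 exec 'SUB A, B'. After: A=0 B=1 C=0 D=0 ZF=1 PC=3
Step 4: PC=3 exec 'JZ 7'. After: A=0 B=1 C=0 D=0 ZF=1 PC=7
Step 5: PC=7 exec 'ADD C, 3'. After: A=0 B=1 C=3 D=0 ZF=0 PC=8
Step 6: PC=8 exec 'ADD C, 5'. After: A=0 B=1 C=8 D=0 ZF=0 PC=9
Step 7: PC=9 exec 'ADD D, 4'. After: A=0 B=1 C=8 D=4 ZF=0 PC=10
Step 8: PC=10 exec 'ADD D, 2'. After: A=0 B=1 C=8 D=6 ZF=0 PC=11
Step 9: PC=11 exec 'HALT'. After: A=0 B=1 C=8 D=6 ZF=0 PC=11 HALTED

Answer: 0 1 8 6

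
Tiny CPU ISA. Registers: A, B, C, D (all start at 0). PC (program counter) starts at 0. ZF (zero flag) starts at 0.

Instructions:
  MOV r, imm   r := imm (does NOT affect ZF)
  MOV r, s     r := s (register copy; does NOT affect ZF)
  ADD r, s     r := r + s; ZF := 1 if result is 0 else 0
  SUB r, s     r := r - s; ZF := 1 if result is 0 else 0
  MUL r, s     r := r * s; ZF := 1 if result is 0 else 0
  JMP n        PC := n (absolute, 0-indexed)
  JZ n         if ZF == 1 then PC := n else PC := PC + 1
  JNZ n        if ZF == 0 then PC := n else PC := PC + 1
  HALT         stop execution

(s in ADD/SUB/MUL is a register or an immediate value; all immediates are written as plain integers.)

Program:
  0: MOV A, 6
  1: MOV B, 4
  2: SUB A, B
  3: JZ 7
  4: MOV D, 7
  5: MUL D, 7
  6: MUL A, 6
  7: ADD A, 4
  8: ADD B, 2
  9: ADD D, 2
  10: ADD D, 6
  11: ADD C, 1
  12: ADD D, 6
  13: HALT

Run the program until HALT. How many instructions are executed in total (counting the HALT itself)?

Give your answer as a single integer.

Step 1: PC=0 exec 'MOV A, 6'. After: A=6 B=0 C=0 D=0 ZF=0 PC=1
Step 2: PC=1 exec 'MOV B, 4'. After: A=6 B=4 C=0 D=0 ZF=0 PC=2
Step 3: PC=2 exec 'SUB A, B'. After: A=2 B=4 C=0 D=0 ZF=0 PC=3
Step 4: PC=3 exec 'JZ 7'. After: A=2 B=4 C=0 D=0 ZF=0 PC=4
Step 5: PC=4 exec 'MOV D, 7'. After: A=2 B=4 C=0 D=7 ZF=0 PC=5
Step 6: PC=5 exec 'MUL D, 7'. After: A=2 B=4 C=0 D=49 ZF=0 PC=6
Step 7: PC=6 exec 'MUL A, 6'. After: A=12 B=4 C=0 D=49 ZF=0 PC=7
Step 8: PC=7 exec 'ADD A, 4'. After: A=16 B=4 C=0 D=49 ZF=0 PC=8
Step 9: PC=8 exec 'ADD B, 2'. After: A=16 B=6 C=0 D=49 ZF=0 PC=9
Step 10: PC=9 exec 'ADD D, 2'. After: A=16 B=6 C=0 D=51 ZF=0 PC=10
Step 11: PC=10 exec 'ADD D, 6'. After: A=16 B=6 C=0 D=57 ZF=0 PC=11
Step 12: PC=11 exec 'ADD C, 1'. After: A=16 B=6 C=1 D=57 ZF=0 PC=12
Step 13: PC=12 exec 'ADD D, 6'. After: A=16 B=6 C=1 D=63 ZF=0 PC=13
Step 14: PC=13 exec 'HALT'. After: A=16 B=6 C=1 D=63 ZF=0 PC=13 HALTED
Total instructions executed: 14

Answer: 14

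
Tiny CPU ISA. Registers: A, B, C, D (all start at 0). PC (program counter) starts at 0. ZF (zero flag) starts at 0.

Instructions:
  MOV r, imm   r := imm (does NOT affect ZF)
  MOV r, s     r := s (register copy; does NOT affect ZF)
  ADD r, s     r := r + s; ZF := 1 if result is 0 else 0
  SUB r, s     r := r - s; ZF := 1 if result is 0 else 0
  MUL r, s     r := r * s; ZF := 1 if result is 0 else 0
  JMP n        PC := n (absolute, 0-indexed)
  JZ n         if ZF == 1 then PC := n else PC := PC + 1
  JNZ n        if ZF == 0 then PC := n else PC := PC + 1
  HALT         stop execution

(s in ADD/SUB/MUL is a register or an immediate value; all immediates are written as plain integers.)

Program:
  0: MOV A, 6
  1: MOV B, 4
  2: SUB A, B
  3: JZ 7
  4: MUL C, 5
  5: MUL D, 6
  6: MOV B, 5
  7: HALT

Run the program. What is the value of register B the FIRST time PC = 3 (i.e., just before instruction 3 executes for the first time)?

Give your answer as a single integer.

Step 1: PC=0 exec 'MOV A, 6'. After: A=6 B=0 C=0 D=0 ZF=0 PC=1
Step 2: PC=1 exec 'MOV B, 4'. After: A=6 B=4 C=0 D=0 ZF=0 PC=2
Step 3: PC=2 exec 'SUB A, B'. After: A=2 B=4 C=0 D=0 ZF=0 PC=3
First time PC=3: B=4

4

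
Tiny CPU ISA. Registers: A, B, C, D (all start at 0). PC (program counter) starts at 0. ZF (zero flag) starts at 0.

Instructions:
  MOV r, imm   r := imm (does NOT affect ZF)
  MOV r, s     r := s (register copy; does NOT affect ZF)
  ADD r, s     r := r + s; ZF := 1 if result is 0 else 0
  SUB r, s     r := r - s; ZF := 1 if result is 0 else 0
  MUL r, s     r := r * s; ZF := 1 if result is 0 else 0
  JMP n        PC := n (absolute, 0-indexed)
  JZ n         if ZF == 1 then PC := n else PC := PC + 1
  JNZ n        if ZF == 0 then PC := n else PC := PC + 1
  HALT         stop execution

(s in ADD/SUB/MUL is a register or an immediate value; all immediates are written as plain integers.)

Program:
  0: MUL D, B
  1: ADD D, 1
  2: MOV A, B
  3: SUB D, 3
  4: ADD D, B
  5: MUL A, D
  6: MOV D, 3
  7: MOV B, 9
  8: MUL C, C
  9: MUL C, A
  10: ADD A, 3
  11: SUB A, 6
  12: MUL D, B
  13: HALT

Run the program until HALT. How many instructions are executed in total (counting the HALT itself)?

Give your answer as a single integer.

Step 1: PC=0 exec 'MUL D, B'. After: A=0 B=0 C=0 D=0 ZF=1 PC=1
Step 2: PC=1 exec 'ADD D, 1'. After: A=0 B=0 C=0 D=1 ZF=0 PC=2
Step 3: PC=2 exec 'MOV A, B'. After: A=0 B=0 C=0 D=1 ZF=0 PC=3
Step 4: PC=3 exec 'SUB D, 3'. After: A=0 B=0 C=0 D=-2 ZF=0 PC=4
Step 5: PC=4 exec 'ADD D, B'. After: A=0 B=0 C=0 D=-2 ZF=0 PC=5
Step 6: PC=5 exec 'MUL A, D'. After: A=0 B=0 C=0 D=-2 ZF=1 PC=6
Step 7: PC=6 exec 'MOV D, 3'. After: A=0 B=0 C=0 D=3 ZF=1 PC=7
Step 8: PC=7 exec 'MOV B, 9'. After: A=0 B=9 C=0 D=3 ZF=1 PC=8
Step 9: PC=8 exec 'MUL C, C'. After: A=0 B=9 C=0 D=3 ZF=1 PC=9
Step 10: PC=9 exec 'MUL C, A'. After: A=0 B=9 C=0 D=3 ZF=1 PC=10
Step 11: PC=10 exec 'ADD A, 3'. After: A=3 B=9 C=0 D=3 ZF=0 PC=11
Step 12: PC=11 exec 'SUB A, 6'. After: A=-3 B=9 C=0 D=3 ZF=0 PC=12
Step 13: PC=12 exec 'MUL D, B'. After: A=-3 B=9 C=0 D=27 ZF=0 PC=13
Step 14: PC=13 exec 'HALT'. After: A=-3 B=9 C=0 D=27 ZF=0 PC=13 HALTED
Total instructions executed: 14

Answer: 14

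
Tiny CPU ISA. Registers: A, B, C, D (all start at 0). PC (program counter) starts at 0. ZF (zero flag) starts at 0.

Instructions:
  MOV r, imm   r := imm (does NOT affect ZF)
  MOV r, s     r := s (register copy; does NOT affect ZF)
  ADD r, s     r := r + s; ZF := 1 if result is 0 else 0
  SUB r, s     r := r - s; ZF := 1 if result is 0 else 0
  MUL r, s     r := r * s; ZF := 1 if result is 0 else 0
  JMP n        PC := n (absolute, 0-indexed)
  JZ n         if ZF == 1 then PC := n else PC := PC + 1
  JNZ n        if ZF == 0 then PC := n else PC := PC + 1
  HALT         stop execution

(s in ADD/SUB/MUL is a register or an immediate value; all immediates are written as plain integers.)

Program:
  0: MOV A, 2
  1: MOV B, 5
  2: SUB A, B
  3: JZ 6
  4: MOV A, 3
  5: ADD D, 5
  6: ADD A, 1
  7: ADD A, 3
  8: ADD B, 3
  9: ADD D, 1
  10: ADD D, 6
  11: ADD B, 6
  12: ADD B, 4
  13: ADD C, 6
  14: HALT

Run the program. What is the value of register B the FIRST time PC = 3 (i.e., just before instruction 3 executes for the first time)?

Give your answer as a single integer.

Step 1: PC=0 exec 'MOV A, 2'. After: A=2 B=0 C=0 D=0 ZF=0 PC=1
Step 2: PC=1 exec 'MOV B, 5'. After: A=2 B=5 C=0 D=0 ZF=0 PC=2
Step 3: PC=2 exec 'SUB A, B'. After: A=-3 B=5 C=0 D=0 ZF=0 PC=3
First time PC=3: B=5

5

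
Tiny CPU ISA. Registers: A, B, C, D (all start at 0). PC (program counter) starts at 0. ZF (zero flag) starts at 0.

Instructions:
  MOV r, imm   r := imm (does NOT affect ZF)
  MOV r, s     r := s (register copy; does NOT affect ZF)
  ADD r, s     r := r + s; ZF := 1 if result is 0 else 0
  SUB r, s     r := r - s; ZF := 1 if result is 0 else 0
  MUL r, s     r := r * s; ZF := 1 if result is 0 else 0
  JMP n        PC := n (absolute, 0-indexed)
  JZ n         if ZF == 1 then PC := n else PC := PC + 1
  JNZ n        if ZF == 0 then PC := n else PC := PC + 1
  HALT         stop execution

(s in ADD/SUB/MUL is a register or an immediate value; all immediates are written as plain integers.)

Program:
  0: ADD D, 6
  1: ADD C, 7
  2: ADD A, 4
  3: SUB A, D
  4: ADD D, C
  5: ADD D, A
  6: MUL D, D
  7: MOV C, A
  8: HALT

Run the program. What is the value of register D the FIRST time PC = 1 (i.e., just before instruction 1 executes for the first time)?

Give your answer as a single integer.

Step 1: PC=0 exec 'ADD D, 6'. After: A=0 B=0 C=0 D=6 ZF=0 PC=1
First time PC=1: D=6

6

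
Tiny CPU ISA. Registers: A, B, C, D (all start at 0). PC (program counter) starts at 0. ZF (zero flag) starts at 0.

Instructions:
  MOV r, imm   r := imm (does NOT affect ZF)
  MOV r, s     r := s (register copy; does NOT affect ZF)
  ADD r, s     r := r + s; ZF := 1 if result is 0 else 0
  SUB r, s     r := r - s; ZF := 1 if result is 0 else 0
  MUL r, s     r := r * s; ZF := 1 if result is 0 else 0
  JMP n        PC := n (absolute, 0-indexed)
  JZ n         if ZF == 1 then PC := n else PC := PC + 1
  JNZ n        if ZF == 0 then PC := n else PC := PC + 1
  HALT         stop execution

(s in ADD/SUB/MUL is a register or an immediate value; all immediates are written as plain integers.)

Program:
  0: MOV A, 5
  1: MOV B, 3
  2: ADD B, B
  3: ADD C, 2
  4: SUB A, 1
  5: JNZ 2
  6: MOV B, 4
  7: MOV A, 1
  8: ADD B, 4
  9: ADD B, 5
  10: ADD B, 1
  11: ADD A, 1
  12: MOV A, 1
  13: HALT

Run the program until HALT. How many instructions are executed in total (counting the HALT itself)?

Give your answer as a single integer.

Answer: 30

Derivation:
Step 1: PC=0 exec 'MOV A, 5'. After: A=5 B=0 C=0 D=0 ZF=0 PC=1
Step 2: PC=1 exec 'MOV B, 3'. After: A=5 B=3 C=0 D=0 ZF=0 PC=2
Step 3: PC=2 exec 'ADD B, B'. After: A=5 B=6 C=0 D=0 ZF=0 PC=3
Step 4: PC=3 exec 'ADD C, 2'. After: A=5 B=6 C=2 D=0 ZF=0 PC=4
Step 5: PC=4 exec 'SUB A, 1'. After: A=4 B=6 C=2 D=0 ZF=0 PC=5
Step 6: PC=5 exec 'JNZ 2'. After: A=4 B=6 C=2 D=0 ZF=0 PC=2
Step 7: PC=2 exec 'ADD B, B'. After: A=4 B=12 C=2 D=0 ZF=0 PC=3
Step 8: PC=3 exec 'ADD C, 2'. After: A=4 B=12 C=4 D=0 ZF=0 PC=4
Step 9: PC=4 exec 'SUB A, 1'. After: A=3 B=12 C=4 D=0 ZF=0 PC=5
Step 10: PC=5 exec 'JNZ 2'. After: A=3 B=12 C=4 D=0 ZF=0 PC=2
Step 11: PC=2 exec 'ADD B, B'. After: A=3 B=24 C=4 D=0 ZF=0 PC=3
Step 12: PC=3 exec 'ADD C, 2'. After: A=3 B=24 C=6 D=0 ZF=0 PC=4
Step 13: PC=4 exec 'SUB A, 1'. After: A=2 B=24 C=6 D=0 ZF=0 PC=5
Step 14: PC=5 exec 'JNZ 2'. After: A=2 B=24 C=6 D=0 ZF=0 PC=2
Step 15: PC=2 exec 'ADD B, B'. After: A=2 B=48 C=6 D=0 ZF=0 PC=3
Step 16: PC=3 exec 'ADD C, 2'. After: A=2 B=48 C=8 D=0 ZF=0 PC=4
Step 17: PC=4 exec 'SUB A, 1'. After: A=1 B=48 C=8 D=0 ZF=0 PC=5
Step 18: PC=5 exec 'JNZ 2'. After: A=1 B=48 C=8 D=0 ZF=0 PC=2
Step 19: PC=2 exec 'ADD B, B'. After: A=1 B=96 C=8 D=0 ZF=0 PC=3
Step 20: PC=3 exec 'ADD C, 2'. After: A=1 B=96 C=10 D=0 ZF=0 PC=4
Step 21: PC=4 exec 'SUB A, 1'. After: A=0 B=96 C=10 D=0 ZF=1 PC=5
Step 22: PC=5 exec 'JNZ 2'. After: A=0 B=96 C=10 D=0 ZF=1 PC=6
Step 23: PC=6 exec 'MOV B, 4'. After: A=0 B=4 C=10 D=0 ZF=1 PC=7
Step 24: PC=7 exec 'MOV A, 1'. After: A=1 B=4 C=10 D=0 ZF=1 PC=8
Step 25: PC=8 exec 'ADD B, 4'. After: A=1 B=8 C=10 D=0 ZF=0 PC=9
Step 26: PC=9 exec 'ADD B, 5'. After: A=1 B=13 C=10 D=0 ZF=0 PC=10
Step 27: PC=10 exec 'ADD B, 1'. After: A=1 B=14 C=10 D=0 ZF=0 PC=11
Step 28: PC=11 exec 'ADD A, 1'. After: A=2 B=14 C=10 D=0 ZF=0 PC=12
Step 29: PC=12 exec 'MOV A, 1'. After: A=1 B=14 C=10 D=0 ZF=0 PC=13
Step 30: PC=13 exec 'HALT'. After: A=1 B=14 C=10 D=0 ZF=0 PC=13 HALTED
Total instructions executed: 30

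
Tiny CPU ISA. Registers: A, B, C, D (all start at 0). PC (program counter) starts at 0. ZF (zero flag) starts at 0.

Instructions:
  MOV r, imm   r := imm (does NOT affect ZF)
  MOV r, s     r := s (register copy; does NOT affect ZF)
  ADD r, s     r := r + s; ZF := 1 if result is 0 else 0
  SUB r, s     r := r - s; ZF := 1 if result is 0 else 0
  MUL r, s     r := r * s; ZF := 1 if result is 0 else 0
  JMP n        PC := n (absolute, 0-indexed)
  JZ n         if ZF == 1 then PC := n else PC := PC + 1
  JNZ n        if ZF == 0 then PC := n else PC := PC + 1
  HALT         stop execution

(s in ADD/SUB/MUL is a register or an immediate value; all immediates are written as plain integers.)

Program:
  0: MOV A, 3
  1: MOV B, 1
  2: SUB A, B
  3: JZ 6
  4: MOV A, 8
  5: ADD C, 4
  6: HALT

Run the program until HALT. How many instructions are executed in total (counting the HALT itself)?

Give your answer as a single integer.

Answer: 7

Derivation:
Step 1: PC=0 exec 'MOV A, 3'. After: A=3 B=0 C=0 D=0 ZF=0 PC=1
Step 2: PC=1 exec 'MOV B, 1'. After: A=3 B=1 C=0 D=0 ZF=0 PC=2
Step 3: PC=2 exec 'SUB A, B'. After: A=2 B=1 C=0 D=0 ZF=0 PC=3
Step 4: PC=3 exec 'JZ 6'. After: A=2 B=1 C=0 D=0 ZF=0 PC=4
Step 5: PC=4 exec 'MOV A, 8'. After: A=8 B=1 C=0 D=0 ZF=0 PC=5
Step 6: PC=5 exec 'ADD C, 4'. After: A=8 B=1 C=4 D=0 ZF=0 PC=6
Step 7: PC=6 exec 'HALT'. After: A=8 B=1 C=4 D=0 ZF=0 PC=6 HALTED
Total instructions executed: 7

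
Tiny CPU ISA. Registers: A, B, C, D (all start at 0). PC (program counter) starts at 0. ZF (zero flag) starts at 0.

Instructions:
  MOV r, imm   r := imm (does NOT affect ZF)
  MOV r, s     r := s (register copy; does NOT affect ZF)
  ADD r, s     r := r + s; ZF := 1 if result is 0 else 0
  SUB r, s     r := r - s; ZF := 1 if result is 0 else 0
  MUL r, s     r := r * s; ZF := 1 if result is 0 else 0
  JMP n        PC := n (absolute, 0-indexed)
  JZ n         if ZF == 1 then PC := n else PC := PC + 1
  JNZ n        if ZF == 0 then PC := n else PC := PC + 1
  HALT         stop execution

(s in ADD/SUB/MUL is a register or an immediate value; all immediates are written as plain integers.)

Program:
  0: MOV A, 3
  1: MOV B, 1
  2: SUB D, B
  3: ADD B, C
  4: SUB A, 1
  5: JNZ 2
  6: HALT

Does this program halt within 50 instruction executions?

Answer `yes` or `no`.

Step 1: PC=0 exec 'MOV A, 3'. After: A=3 B=0 C=0 D=0 ZF=0 PC=1
Step 2: PC=1 exec 'MOV B, 1'. After: A=3 B=1 C=0 D=0 ZF=0 PC=2
Step 3: PC=2 exec 'SUB D, B'. After: A=3 B=1 C=0 D=-1 ZF=0 PC=3
Step 4: PC=3 exec 'ADD B, C'. After: A=3 B=1 C=0 D=-1 ZF=0 PC=4
Step 5: PC=4 exec 'SUB A, 1'. After: A=2 B=1 C=0 D=-1 ZF=0 PC=5
Step 6: PC=5 exec 'JNZ 2'. After: A=2 B=1 C=0 D=-1 ZF=0 PC=2
Step 7: PC=2 exec 'SUB D, B'. After: A=2 B=1 C=0 D=-2 ZF=0 PC=3
Step 8: PC=3 exec 'ADD B, C'. After: A=2 B=1 C=0 D=-2 ZF=0 PC=4
Step 9: PC=4 exec 'SUB A, 1'. After: A=1 B=1 C=0 D=-2 ZF=0 PC=5
Step 10: PC=5 exec 'JNZ 2'. After: A=1 B=1 C=0 D=-2 ZF=0 PC=2
Step 11: PC=2 exec 'SUB D, B'. After: A=1 B=1 C=0 D=-3 ZF=0 PC=3
Step 12: PC=3 exec 'ADD B, C'. After: A=1 B=1 C=0 D=-3 ZF=0 PC=4
Step 13: PC=4 exec 'SUB A, 1'. After: A=0 B=1 C=0 D=-3 ZF=1 PC=5
Step 14: PC=5 exec 'JNZ 2'. After: A=0 B=1 C=0 D=-3 ZF=1 PC=6
Step 15: PC=6 exec 'HALT'. After: A=0 B=1 C=0 D=-3 ZF=1 PC=6 HALTED

Answer: yes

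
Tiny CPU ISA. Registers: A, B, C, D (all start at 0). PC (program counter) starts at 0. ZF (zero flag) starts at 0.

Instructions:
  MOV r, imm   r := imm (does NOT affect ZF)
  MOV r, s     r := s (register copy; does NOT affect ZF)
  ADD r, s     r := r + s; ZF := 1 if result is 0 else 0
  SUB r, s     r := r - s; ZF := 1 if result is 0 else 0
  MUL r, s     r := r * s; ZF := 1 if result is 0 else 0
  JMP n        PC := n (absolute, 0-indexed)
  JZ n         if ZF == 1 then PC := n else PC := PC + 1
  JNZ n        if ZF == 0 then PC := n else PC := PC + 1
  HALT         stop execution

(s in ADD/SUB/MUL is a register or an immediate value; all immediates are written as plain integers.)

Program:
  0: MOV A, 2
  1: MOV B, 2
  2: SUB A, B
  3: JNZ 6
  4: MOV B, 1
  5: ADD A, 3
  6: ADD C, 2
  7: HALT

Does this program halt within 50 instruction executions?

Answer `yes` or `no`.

Answer: yes

Derivation:
Step 1: PC=0 exec 'MOV A, 2'. After: A=2 B=0 C=0 D=0 ZF=0 PC=1
Step 2: PC=1 exec 'MOV B, 2'. After: A=2 B=2 C=0 D=0 ZF=0 PC=2
Step 3: PC=2 exec 'SUB A, B'. After: A=0 B=2 C=0 D=0 ZF=1 PC=3
Step 4: PC=3 exec 'JNZ 6'. After: A=0 B=2 C=0 D=0 ZF=1 PC=4
Step 5: PC=4 exec 'MOV B, 1'. After: A=0 B=1 C=0 D=0 ZF=1 PC=5
Step 6: PC=5 exec 'ADD A, 3'. After: A=3 B=1 C=0 D=0 ZF=0 PC=6
Step 7: PC=6 exec 'ADD C, 2'. After: A=3 B=1 C=2 D=0 ZF=0 PC=7
Step 8: PC=7 exec 'HALT'. After: A=3 B=1 C=2 D=0 ZF=0 PC=7 HALTED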